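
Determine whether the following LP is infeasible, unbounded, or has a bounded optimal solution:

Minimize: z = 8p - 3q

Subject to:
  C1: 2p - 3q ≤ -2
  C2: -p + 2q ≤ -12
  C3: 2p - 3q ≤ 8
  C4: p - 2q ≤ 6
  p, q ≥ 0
C4 requires p - 2q ≤ 6, while C2 (-p + 2q ≤ -12) is equivalent to p - 2q ≥ 12. Together they would need 12 ≤ p - 2q ≤ 6, which is impossible since 12 > 6. No point satisfies all constraints.

Infeasible — the constraint set is empty.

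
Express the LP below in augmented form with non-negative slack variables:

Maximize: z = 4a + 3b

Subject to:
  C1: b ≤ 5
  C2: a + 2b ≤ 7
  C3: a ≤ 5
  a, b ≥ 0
max z = 4a + 3b

s.t.
  b + s1 = 5
  a + 2b + s2 = 7
  a + s3 = 5
  a, b, s1, s2, s3 ≥ 0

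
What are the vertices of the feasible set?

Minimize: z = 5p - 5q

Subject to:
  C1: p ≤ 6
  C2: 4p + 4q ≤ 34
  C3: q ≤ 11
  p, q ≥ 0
Each vertex is the intersection of two constraint boundaries that also satisfies all remaining constraints:
  p = 0 and q = 0 → (0, 0)
  p = 6 and q = 0 → (6, 0)
  p = 6 and 4p + 4q = 34 → (6, 2.5)
  4p + 4q = 34 and p = 0 → (0, 8.5)

Vertices: (0, 0), (6, 0), (6, 2.5), (0, 8.5)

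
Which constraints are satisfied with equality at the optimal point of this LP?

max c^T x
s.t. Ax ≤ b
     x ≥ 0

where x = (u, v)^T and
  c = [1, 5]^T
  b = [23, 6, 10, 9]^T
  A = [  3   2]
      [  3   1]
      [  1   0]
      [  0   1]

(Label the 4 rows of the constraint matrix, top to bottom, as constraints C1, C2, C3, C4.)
Optimal: u = 0, v = 6
Slack at optimum:
  C1: slack = 11
  C2: slack = 0 (binding)
  C3: slack = 10
  C4: slack = 3
  u ≥ 0: u = 0 (binding)
  v ≥ 0: v = 6
Binding constraints: C2, u ≥ 0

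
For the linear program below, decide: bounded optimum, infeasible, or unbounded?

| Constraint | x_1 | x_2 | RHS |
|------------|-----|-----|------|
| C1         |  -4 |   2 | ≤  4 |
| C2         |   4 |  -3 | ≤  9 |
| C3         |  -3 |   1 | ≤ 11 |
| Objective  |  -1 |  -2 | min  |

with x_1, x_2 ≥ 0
Feasible point: (0, 0) satisfies every constraint, so the LP is feasible.
Direction d = (1, 2): for each constraint row a, a·d ≤ 0 —
  (-4)(1) + (2)(2) = 0 ≤ 0
  (4)(1) + (-3)(2) = -2 ≤ 0
  (-3)(1) + (1)(2) = -1 ≤ 0
and d ≥ 0, so (0, 0) + t·d stays feasible for every t ≥ 0. Along this ray z = -x_1 - 2x_2 changes by -5 per unit t, so z → −∞.

Unbounded: there is a feasible ray along which z → −∞.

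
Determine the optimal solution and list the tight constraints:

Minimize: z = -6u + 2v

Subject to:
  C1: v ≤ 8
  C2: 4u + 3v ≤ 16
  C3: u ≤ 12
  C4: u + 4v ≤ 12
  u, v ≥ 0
Optimal: u = 4, v = 0
Binding: C2, v ≥ 0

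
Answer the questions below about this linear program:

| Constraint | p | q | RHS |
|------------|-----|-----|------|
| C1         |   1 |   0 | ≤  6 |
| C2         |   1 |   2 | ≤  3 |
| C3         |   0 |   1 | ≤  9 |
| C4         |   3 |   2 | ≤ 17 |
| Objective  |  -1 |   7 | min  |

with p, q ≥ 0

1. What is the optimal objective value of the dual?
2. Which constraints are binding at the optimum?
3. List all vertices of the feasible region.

1. -3 (by strong duality, equal to the primal optimum)
2. C2, q ≥ 0
3. (0, 0), (3, 0), (0, 1.5)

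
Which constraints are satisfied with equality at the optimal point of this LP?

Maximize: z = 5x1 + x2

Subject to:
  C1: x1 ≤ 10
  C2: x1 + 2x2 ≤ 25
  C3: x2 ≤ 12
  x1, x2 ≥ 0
Optimal: x1 = 10, x2 = 7.5
Binding: C1, C2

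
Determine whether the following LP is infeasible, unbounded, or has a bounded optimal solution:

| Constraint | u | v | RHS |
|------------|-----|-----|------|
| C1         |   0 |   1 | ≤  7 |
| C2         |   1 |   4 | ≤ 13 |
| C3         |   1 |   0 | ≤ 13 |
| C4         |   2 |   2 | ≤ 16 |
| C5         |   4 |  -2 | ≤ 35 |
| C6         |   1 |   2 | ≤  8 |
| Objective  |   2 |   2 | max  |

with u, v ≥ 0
The point (8, 0) satisfies every constraint, so the LP is feasible; the constraints give u ≤ 13 and v ≤ 7, which with u, v ≥ 0 keep the feasible region inside a bounded box. A feasible, bounded LP attains a finite optimum at a vertex.

The LP has an optimal solution: (8, 0) with z = 16.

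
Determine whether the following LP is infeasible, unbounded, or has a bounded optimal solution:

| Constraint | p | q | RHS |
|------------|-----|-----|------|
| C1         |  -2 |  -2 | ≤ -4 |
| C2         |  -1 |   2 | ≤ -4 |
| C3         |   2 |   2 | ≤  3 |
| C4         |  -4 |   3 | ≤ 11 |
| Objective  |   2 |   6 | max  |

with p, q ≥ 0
C3 requires 2p + 2q ≤ 3, while C1 (-2p - 2q ≤ -4) is equivalent to 2p + 2q ≥ 4. Together they would need 4 ≤ 2p + 2q ≤ 3, which is impossible since 4 > 3. No point satisfies all constraints.

Infeasible: no point satisfies all constraints simultaneously.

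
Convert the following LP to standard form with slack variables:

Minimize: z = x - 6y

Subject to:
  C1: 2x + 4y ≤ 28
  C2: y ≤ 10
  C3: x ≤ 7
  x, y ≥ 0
min z = x - 6y

s.t.
  2x + 4y + s1 = 28
  y + s2 = 10
  x + s3 = 7
  x, y, s1, s2, s3 ≥ 0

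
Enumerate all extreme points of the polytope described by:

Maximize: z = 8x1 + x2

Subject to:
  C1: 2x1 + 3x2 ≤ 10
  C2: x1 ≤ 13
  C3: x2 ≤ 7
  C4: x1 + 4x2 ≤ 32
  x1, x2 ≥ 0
Each vertex is the intersection of two constraint boundaries that also satisfies all remaining constraints:
  x1 = 0 and x2 = 0 → (0, 0)
  2x1 + 3x2 = 10 and x2 = 0 → (5, 0)
  2x1 + 3x2 = 10 and x1 = 0 → (0, 3.333)

Vertices: (0, 0), (5, 0), (0, 3.333)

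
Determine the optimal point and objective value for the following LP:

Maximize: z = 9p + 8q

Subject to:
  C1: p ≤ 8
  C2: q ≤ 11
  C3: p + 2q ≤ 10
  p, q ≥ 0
p = 8, q = 1, z = 80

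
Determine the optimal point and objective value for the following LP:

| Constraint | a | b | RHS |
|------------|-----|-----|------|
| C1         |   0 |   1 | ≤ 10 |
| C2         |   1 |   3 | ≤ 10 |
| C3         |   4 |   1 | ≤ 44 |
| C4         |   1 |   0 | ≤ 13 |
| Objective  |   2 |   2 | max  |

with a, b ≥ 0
Each vertex is the intersection of two constraint boundaries that also satisfies all remaining constraints:
  a = 0 and b = 0 → (0, 0)
  a + 3b = 10 and b = 0 → (10, 0)
  a + 3b = 10 and a = 0 → (0, 3.333)

Evaluating z = 2a + 2b at each vertex:
  (0, 0): z = 0
  (10, 0): z = 20
  (0, 3.333): z = 6.667

The maximum is at (10, 0) with z = 20.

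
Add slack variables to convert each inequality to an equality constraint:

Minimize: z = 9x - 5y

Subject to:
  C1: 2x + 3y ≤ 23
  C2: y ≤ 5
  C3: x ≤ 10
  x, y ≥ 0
min z = 9x - 5y

s.t.
  2x + 3y + s1 = 23
  y + s2 = 5
  x + s3 = 10
  x, y, s1, s2, s3 ≥ 0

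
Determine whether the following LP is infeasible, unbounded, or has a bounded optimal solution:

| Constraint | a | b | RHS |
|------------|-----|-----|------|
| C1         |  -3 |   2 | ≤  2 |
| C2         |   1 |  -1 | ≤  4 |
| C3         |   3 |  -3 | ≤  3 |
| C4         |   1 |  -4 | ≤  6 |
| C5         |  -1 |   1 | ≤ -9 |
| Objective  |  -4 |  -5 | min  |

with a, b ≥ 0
C2 requires a - b ≤ 4, while C5 (-a + b ≤ -9) is equivalent to a - b ≥ 9. Together they would need 9 ≤ a - b ≤ 4, which is impossible since 9 > 4. No point satisfies all constraints.

Infeasible: no point satisfies all constraints simultaneously.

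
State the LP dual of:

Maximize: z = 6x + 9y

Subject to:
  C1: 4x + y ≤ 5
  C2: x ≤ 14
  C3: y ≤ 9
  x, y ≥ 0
Minimize: z = 5y1 + 14y2 + 9y3

Subject to:
  C1: -4y1 - y2 ≤ -6
  C2: -y1 - y3 ≤ -9
  y1, y2, y3 ≥ 0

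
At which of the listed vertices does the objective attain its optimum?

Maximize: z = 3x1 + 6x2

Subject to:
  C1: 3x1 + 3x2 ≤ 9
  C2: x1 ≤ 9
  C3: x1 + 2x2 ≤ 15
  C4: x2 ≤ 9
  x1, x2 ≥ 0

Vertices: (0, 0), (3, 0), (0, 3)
(0, 3) with z = 18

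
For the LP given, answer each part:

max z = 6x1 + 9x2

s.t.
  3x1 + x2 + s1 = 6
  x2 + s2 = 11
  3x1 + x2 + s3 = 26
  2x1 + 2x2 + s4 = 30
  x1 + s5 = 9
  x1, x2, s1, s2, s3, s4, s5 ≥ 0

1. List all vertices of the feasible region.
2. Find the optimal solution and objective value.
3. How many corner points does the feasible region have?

1. (0, 0), (2, 0), (0, 6)
2. x1 = 0, x2 = 6, z = 54
3. 3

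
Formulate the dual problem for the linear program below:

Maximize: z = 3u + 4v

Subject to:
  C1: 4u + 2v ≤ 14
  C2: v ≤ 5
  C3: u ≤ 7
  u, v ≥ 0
Minimize: z = 14y1 + 5y2 + 7y3

Subject to:
  C1: -4y1 - y3 ≤ -3
  C2: -2y1 - y2 ≤ -4
  y1, y2, y3 ≥ 0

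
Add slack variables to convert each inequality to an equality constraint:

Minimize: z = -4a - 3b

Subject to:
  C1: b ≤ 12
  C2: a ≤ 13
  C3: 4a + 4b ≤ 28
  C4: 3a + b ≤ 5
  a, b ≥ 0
min z = -4a - 3b

s.t.
  b + s1 = 12
  a + s2 = 13
  4a + 4b + s3 = 28
  3a + b + s4 = 5
  a, b, s1, s2, s3, s4 ≥ 0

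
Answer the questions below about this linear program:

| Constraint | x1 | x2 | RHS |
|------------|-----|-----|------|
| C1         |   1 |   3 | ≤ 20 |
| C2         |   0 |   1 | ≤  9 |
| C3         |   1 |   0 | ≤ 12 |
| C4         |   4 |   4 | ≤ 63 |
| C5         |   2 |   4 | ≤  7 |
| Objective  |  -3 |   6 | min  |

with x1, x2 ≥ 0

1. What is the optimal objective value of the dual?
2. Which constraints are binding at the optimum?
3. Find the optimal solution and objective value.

1. -10.5 (by strong duality, equal to the primal optimum)
2. C5, x2 ≥ 0
3. x1 = 3.5, x2 = 0, z = -10.5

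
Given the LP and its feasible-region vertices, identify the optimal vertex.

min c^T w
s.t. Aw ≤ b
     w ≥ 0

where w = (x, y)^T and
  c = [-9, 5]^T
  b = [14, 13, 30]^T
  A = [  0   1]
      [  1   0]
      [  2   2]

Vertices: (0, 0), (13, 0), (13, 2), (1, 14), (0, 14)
(13, 0) with z = -117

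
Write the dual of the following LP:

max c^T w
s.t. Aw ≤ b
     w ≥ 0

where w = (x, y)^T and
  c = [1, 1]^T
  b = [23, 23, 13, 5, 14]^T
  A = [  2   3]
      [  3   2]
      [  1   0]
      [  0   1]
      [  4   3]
Minimize: z = 23y1 + 23y2 + 13y3 + 5y4 + 14y5

Subject to:
  C1: -2y1 - 3y2 - y3 - 4y5 ≤ -1
  C2: -3y1 - 2y2 - y4 - 3y5 ≤ -1
  y1, y2, y3, y4, y5 ≥ 0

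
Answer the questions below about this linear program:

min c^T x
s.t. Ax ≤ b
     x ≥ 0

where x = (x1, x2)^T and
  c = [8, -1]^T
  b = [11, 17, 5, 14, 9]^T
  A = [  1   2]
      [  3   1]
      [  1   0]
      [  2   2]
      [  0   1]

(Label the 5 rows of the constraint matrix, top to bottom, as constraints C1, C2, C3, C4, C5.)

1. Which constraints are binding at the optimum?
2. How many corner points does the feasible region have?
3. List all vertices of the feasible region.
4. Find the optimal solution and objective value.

1. C1, x1 ≥ 0
2. 5
3. (0, 0), (5, 0), (5, 2), (3, 4), (0, 5.5)
4. x1 = 0, x2 = 5.5, z = -5.5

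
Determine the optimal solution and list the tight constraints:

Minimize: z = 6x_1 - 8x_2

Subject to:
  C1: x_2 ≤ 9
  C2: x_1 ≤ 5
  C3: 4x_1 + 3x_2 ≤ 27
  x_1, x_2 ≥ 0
Optimal: x_1 = 0, x_2 = 9
Binding: C1, C3, x_1 ≥ 0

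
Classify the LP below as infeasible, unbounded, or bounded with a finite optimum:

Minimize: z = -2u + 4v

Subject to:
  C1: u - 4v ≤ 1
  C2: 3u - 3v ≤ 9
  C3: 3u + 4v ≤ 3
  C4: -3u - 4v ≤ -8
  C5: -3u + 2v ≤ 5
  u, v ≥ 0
C3 requires 3u + 4v ≤ 3, while C4 (-3u - 4v ≤ -8) is equivalent to 3u + 4v ≥ 8. Together they would need 8 ≤ 3u + 4v ≤ 3, which is impossible since 8 > 3. No point satisfies all constraints.

Infeasible — the constraint set is empty.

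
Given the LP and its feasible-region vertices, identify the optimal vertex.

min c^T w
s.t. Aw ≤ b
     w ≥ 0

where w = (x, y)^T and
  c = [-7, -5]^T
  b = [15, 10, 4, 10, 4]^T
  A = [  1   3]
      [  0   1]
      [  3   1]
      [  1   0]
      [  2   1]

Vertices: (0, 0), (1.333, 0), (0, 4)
(0, 4) with z = -20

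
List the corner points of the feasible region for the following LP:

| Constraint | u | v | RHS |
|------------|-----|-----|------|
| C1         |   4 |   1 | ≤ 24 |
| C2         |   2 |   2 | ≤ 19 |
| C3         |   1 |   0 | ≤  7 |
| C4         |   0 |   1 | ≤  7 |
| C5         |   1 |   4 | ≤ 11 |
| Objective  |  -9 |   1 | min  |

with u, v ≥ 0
Each vertex is the intersection of two constraint boundaries that also satisfies all remaining constraints:
  u = 0 and v = 0 → (0, 0)
  4u + v = 24 and v = 0 → (6, 0)
  4u + v = 24 and u + 4v = 11 → (5.667, 1.333)
  u + 4v = 11 and u = 0 → (0, 2.75)

Vertices: (0, 0), (6, 0), (5.667, 1.333), (0, 2.75)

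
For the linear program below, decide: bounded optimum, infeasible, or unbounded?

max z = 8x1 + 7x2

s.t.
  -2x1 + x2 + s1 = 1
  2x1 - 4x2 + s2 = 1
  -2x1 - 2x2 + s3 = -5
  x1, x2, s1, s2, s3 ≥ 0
Feasible point: (1, 2) satisfies every constraint, so the LP is feasible.
Direction d = (1, 1): for each constraint row a, a·d ≤ 0 —
  (-2)(1) + (1)(1) = -1 ≤ 0
  (2)(1) + (-4)(1) = -2 ≤ 0
  (-2)(1) + (-2)(1) = -4 ≤ 0
and d ≥ 0, so (1, 2) + t·d stays feasible for every t ≥ 0. Along this ray z = 8x1 + 7x2 changes by 15 per unit t, so z → +∞.

Unbounded — the objective can increase without bound over the feasible region.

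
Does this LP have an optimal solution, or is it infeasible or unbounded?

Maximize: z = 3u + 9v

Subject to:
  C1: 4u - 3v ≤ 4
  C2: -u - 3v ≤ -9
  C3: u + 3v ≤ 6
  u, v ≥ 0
C3 requires u + 3v ≤ 6, while C2 (-u - 3v ≤ -9) is equivalent to u + 3v ≥ 9. Together they would need 9 ≤ u + 3v ≤ 6, which is impossible since 9 > 6. No point satisfies all constraints.

The feasible region is empty; the LP is infeasible.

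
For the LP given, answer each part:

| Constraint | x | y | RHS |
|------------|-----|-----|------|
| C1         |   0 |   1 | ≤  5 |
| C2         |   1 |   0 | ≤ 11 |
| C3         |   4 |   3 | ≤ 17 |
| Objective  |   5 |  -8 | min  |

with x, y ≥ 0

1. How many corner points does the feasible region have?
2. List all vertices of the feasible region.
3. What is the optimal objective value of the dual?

1. 4
2. (0, 0), (4.25, 0), (0.5, 5), (0, 5)
3. -40 (by strong duality, equal to the primal optimum)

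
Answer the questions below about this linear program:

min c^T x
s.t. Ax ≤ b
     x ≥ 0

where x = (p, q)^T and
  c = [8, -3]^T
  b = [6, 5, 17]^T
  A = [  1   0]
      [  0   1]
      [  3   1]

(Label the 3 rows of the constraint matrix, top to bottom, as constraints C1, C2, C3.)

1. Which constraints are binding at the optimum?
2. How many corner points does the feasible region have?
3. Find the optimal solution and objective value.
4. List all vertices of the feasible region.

1. C2, p ≥ 0
2. 4
3. p = 0, q = 5, z = -15
4. (0, 0), (5.667, 0), (4, 5), (0, 5)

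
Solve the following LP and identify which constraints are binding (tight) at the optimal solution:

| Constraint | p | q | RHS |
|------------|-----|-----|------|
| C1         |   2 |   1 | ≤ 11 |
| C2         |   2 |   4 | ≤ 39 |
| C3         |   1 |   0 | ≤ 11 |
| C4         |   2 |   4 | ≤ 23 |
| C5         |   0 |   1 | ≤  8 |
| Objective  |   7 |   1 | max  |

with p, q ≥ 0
Optimal: p = 5.5, q = 0
Slack at optimum:
  C1: slack = 0 (binding)
  C2: slack = 28
  C3: slack = 5.5
  C4: slack = 12
  C5: slack = 8
  p ≥ 0: p = 5.5
  q ≥ 0: q = 0 (binding)
Binding constraints: C1, q ≥ 0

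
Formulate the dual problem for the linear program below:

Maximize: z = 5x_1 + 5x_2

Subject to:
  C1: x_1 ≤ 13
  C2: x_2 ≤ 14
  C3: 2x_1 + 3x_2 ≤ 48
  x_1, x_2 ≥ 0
Minimize: z = 13y1 + 14y2 + 48y3

Subject to:
  C1: -y1 - 2y3 ≤ -5
  C2: -y2 - 3y3 ≤ -5
  y1, y2, y3 ≥ 0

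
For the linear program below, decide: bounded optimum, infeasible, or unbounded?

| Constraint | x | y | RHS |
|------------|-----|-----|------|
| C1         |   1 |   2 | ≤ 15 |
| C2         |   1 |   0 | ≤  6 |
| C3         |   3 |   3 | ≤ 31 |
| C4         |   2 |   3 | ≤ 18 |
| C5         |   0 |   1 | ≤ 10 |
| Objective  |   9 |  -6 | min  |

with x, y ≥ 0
The point (0, 6) satisfies every constraint, so the LP is feasible; the constraints give x ≤ 6 and y ≤ 10, which with x, y ≥ 0 keep the feasible region inside a bounded box. A feasible, bounded LP attains a finite optimum at a vertex.

Evaluating z = 9x - 6y at each vertex:
  (0, 0): z = 0
  (6, 0): z = 54
  (6, 2): z = 42
  (0, 6): z = -36

The LP has an optimal solution: (0, 6) with z = -36.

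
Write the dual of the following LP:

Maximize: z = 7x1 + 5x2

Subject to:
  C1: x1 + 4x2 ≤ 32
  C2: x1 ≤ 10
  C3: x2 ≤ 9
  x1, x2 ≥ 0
Minimize: z = 32y1 + 10y2 + 9y3

Subject to:
  C1: -y1 - y2 ≤ -7
  C2: -4y1 - y3 ≤ -5
  y1, y2, y3 ≥ 0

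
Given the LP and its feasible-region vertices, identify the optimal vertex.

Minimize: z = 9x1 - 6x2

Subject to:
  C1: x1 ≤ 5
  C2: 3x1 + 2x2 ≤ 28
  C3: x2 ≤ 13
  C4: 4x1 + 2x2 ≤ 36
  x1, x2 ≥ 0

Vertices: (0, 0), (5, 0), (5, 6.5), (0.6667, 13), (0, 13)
(0, 13) with z = -78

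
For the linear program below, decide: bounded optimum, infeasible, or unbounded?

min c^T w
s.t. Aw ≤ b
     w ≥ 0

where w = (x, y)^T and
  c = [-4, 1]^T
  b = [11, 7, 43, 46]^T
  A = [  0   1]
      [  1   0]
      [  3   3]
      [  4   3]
The point (7, 0) satisfies every constraint, so the LP is feasible; the constraints give x ≤ 7 and y ≤ 11, which with x, y ≥ 0 keep the feasible region inside a bounded box. A feasible, bounded LP attains a finite optimum at a vertex.

Evaluating z = -4x + y at each vertex:
  (0, 0): z = 0
  (7, 0): z = -28
  (7, 6): z = -22
  (3.25, 11): z = -2
  (0, 11): z = 11

Bounded optimum: z* = -28 at (7, 0).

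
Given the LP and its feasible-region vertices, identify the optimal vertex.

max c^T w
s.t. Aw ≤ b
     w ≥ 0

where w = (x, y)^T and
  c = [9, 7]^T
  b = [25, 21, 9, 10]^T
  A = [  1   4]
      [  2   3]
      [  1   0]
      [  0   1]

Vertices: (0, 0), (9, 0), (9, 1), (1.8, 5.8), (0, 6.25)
Evaluating z = 9x + 7y at each vertex:
  (0, 0): z = 0
  (9, 0): z = 81
  (9, 1): z = 88
  (1.8, 5.8): z = 56.8
  (0, 6.25): z = 43.75

The largest value is z = 88, attained at (9, 1).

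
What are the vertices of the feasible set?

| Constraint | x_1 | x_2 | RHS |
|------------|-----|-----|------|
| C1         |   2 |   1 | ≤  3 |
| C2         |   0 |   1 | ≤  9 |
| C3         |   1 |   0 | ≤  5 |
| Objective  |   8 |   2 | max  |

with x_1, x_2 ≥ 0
Each vertex is the intersection of two constraint boundaries that also satisfies all remaining constraints:
  x_1 = 0 and x_2 = 0 → (0, 0)
  2x_1 + x_2 = 3 and x_2 = 0 → (1.5, 0)
  2x_1 + x_2 = 3 and x_1 = 0 → (0, 3)

Vertices: (0, 0), (1.5, 0), (0, 3)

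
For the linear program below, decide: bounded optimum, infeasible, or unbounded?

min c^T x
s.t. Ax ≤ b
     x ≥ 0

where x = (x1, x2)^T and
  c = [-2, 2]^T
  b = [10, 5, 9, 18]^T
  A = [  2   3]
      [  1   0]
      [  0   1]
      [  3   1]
The point (5, 0) satisfies every constraint, so the LP is feasible; the constraints give x1 ≤ 5 and x2 ≤ 9, which with x1, x2 ≥ 0 keep the feasible region inside a bounded box. A feasible, bounded LP attains a finite optimum at a vertex.

The LP has an optimal solution: (5, 0) with z = -10.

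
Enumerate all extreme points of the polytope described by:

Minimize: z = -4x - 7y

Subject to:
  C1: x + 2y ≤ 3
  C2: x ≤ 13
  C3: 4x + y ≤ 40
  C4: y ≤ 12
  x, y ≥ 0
Each vertex is the intersection of two constraint boundaries that also satisfies all remaining constraints:
  x = 0 and y = 0 → (0, 0)
  x + 2y = 3 and y = 0 → (3, 0)
  x + 2y = 3 and x = 0 → (0, 1.5)

Vertices: (0, 0), (3, 0), (0, 1.5)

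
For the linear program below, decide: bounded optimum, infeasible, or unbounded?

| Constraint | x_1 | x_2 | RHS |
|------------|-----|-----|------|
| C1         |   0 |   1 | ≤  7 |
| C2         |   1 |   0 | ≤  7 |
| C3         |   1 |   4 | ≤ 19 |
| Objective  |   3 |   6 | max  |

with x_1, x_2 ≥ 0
The point (7, 3) satisfies every constraint, so the LP is feasible; the constraints give x_1 ≤ 7 and x_2 ≤ 7, which with x_1, x_2 ≥ 0 keep the feasible region inside a bounded box. A feasible, bounded LP attains a finite optimum at a vertex.

Evaluating z = 3x_1 + 6x_2 at each vertex:
  (0, 0): z = 0
  (7, 0): z = 21
  (7, 3): z = 39
  (0, 4.75): z = 28.5

Bounded optimum: z* = 39 at (7, 3).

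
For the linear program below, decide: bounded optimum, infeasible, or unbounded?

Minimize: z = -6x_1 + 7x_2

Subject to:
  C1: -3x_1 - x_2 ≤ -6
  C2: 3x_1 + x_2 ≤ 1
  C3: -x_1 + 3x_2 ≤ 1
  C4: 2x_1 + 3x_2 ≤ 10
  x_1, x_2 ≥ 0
C2 requires 3x_1 + x_2 ≤ 1, while C1 (-3x_1 - x_2 ≤ -6) is equivalent to 3x_1 + x_2 ≥ 6. Together they would need 6 ≤ 3x_1 + x_2 ≤ 1, which is impossible since 6 > 1. No point satisfies all constraints.

Infeasible: no point satisfies all constraints simultaneously.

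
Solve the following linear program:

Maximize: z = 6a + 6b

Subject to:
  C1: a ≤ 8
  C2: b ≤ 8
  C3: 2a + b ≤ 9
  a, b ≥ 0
a = 0.5, b = 8, z = 51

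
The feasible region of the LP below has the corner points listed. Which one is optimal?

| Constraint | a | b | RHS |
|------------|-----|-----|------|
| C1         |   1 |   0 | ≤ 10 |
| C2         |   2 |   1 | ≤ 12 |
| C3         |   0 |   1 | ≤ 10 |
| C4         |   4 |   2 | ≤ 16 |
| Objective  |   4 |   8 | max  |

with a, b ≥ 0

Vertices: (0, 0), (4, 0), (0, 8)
(0, 8) with z = 64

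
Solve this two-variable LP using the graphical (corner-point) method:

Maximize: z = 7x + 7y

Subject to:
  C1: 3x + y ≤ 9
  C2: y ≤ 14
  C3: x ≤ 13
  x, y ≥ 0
Each vertex is the intersection of two constraint boundaries that also satisfies all remaining constraints:
  x = 0 and y = 0 → (0, 0)
  3x + y = 9 and y = 0 → (3, 0)
  3x + y = 9 and x = 0 → (0, 9)

Evaluating z = 7x + 7y at each vertex:
  (0, 0): z = 0
  (3, 0): z = 21
  (0, 9): z = 63

The maximum is at (0, 9) with z = 63.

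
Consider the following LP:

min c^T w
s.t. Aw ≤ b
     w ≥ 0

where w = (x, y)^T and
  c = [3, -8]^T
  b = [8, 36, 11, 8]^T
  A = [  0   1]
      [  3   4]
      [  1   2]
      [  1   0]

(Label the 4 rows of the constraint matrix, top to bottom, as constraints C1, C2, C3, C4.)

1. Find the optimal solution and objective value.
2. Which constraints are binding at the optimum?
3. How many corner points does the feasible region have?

1. x = 0, y = 5.5, z = -44
2. C3, x ≥ 0
3. 4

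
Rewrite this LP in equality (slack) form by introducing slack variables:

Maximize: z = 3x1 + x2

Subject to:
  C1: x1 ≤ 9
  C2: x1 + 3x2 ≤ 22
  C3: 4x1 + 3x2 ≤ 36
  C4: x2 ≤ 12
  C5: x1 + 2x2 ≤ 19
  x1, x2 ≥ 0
max z = 3x1 + x2

s.t.
  x1 + s1 = 9
  x1 + 3x2 + s2 = 22
  4x1 + 3x2 + s3 = 36
  x2 + s4 = 12
  x1 + 2x2 + s5 = 19
  x1, x2, s1, s2, s3, s4, s5 ≥ 0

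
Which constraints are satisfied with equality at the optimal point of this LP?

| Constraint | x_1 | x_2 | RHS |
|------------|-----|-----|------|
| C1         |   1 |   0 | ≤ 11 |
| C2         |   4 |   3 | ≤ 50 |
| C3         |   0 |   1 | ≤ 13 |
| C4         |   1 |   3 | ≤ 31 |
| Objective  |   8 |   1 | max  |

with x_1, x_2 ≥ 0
Optimal: x_1 = 11, x_2 = 2
Slack at optimum:
  C1: slack = 0 (binding)
  C2: slack = 0 (binding)
  C3: slack = 11
  C4: slack = 14
  x_1 ≥ 0: x_1 = 11
  x_2 ≥ 0: x_2 = 2
Binding constraints: C1, C2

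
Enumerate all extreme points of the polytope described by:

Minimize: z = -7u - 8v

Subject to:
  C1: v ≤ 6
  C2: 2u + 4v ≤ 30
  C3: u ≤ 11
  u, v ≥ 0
Each vertex is the intersection of two constraint boundaries that also satisfies all remaining constraints:
  u = 0 and v = 0 → (0, 0)
  u = 11 and v = 0 → (11, 0)
  2u + 4v = 30 and u = 11 → (11, 2)
  v = 6 and 2u + 4v = 30 → (3, 6)
  v = 6 and u = 0 → (0, 6)

Vertices: (0, 0), (11, 0), (11, 2), (3, 6), (0, 6)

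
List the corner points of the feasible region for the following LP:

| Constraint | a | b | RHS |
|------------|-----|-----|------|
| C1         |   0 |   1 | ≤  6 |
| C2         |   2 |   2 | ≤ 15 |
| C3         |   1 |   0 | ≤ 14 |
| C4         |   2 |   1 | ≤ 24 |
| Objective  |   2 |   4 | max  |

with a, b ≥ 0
Each vertex is the intersection of two constraint boundaries that also satisfies all remaining constraints:
  a = 0 and b = 0 → (0, 0)
  2a + 2b = 15 and b = 0 → (7.5, 0)
  b = 6 and 2a + 2b = 15 → (1.5, 6)
  b = 6 and a = 0 → (0, 6)

Vertices: (0, 0), (7.5, 0), (1.5, 6), (0, 6)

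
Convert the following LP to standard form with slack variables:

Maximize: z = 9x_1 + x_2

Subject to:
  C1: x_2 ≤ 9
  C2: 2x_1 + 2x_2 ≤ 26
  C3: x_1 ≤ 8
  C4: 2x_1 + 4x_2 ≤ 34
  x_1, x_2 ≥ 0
max z = 9x_1 + x_2

s.t.
  x_2 + s1 = 9
  2x_1 + 2x_2 + s2 = 26
  x_1 + s3 = 8
  2x_1 + 4x_2 + s4 = 34
  x_1, x_2, s1, s2, s3, s4 ≥ 0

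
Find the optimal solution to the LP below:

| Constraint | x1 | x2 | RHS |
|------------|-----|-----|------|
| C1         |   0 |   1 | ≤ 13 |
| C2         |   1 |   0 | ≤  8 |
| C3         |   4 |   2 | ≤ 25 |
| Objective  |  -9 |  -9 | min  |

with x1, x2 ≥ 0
Each vertex is the intersection of two constraint boundaries that also satisfies all remaining constraints:
  x1 = 0 and x2 = 0 → (0, 0)
  4x1 + 2x2 = 25 and x2 = 0 → (6.25, 0)
  4x1 + 2x2 = 25 and x1 = 0 → (0, 12.5)

Evaluating z = -9x1 - 9x2 at each vertex:
  (0, 0): z = 0
  (6.25, 0): z = -56.25
  (0, 12.5): z = -112.5

The minimum is at (0, 12.5) with z = -112.5.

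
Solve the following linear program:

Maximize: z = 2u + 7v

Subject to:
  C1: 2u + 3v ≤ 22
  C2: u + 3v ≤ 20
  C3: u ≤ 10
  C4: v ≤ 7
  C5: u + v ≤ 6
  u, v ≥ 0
Each vertex is the intersection of two constraint boundaries that also satisfies all remaining constraints:
  u = 0 and v = 0 → (0, 0)
  u + v = 6 and v = 0 → (6, 0)
  u + v = 6 and u = 0 → (0, 6)

Evaluating z = 2u + 7v at each vertex:
  (0, 0): z = 0
  (6, 0): z = 12
  (0, 6): z = 42

The maximum is at (0, 6) with z = 42.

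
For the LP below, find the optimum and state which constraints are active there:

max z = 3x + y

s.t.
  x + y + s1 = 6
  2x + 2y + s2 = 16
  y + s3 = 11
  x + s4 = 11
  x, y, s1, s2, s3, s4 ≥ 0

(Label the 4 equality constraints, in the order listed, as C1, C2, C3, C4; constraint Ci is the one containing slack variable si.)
Optimal: x = 6, y = 0
Slack at optimum:
  C1: slack = 0 (binding)
  C2: slack = 4
  C3: slack = 11
  C4: slack = 5
  x ≥ 0: x = 6
  y ≥ 0: y = 0 (binding)
Binding constraints: C1, y ≥ 0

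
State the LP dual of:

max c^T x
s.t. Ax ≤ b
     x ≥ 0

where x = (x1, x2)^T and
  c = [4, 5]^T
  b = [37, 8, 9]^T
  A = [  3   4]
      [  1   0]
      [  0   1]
Minimize: z = 37y1 + 8y2 + 9y3

Subject to:
  C1: -3y1 - y2 ≤ -4
  C2: -4y1 - y3 ≤ -5
  y1, y2, y3 ≥ 0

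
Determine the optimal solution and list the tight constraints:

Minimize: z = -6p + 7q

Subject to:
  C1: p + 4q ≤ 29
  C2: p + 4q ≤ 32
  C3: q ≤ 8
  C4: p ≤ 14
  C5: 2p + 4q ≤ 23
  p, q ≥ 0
Optimal: p = 11.5, q = 0
Slack at optimum:
  C1: slack = 17.5
  C2: slack = 20.5
  C3: slack = 8
  C4: slack = 2.5
  C5: slack = 0 (binding)
  p ≥ 0: p = 11.5
  q ≥ 0: q = 0 (binding)
Binding constraints: C5, q ≥ 0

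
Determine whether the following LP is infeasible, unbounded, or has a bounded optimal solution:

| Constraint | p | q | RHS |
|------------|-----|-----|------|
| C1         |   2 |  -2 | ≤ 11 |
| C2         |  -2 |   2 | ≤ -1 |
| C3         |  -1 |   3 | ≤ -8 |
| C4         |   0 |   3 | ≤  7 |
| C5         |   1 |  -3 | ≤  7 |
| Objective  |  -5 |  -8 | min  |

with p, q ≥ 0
C5 requires p - 3q ≤ 7, while C3 (-p + 3q ≤ -8) is equivalent to p - 3q ≥ 8. Together they would need 8 ≤ p - 3q ≤ 7, which is impossible since 8 > 7. No point satisfies all constraints.

Infeasible: no point satisfies all constraints simultaneously.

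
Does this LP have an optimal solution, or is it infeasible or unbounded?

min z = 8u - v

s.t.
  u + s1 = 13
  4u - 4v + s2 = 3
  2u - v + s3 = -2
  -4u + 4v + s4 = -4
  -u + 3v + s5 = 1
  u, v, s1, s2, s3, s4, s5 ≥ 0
The row 4u - 4v + s2 = 3 with s2 ≥ 0 requires 4u - 4v ≤ 3, while the row -4u + 4v + s4 = -4 with s4 ≥ 0 is equivalent to 4u - 4v ≥ 4. Together they would need 4 ≤ 4u - 4v ≤ 3, which is impossible since 4 > 3. No point satisfies all constraints.

Infeasible: no point satisfies all constraints simultaneously.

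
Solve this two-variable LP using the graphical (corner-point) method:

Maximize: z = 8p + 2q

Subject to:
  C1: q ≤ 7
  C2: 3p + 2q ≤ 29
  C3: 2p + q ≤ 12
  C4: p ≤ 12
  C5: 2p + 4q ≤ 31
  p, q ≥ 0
Each vertex is the intersection of two constraint boundaries that also satisfies all remaining constraints:
  p = 0 and q = 0 → (0, 0)
  2p + q = 12 and q = 0 → (6, 0)
  2p + q = 12 and 2p + 4q = 31 → (2.833, 6.333)
  q = 7 and 2p + 4q = 31 → (1.5, 7)
  q = 7 and p = 0 → (0, 7)

Evaluating z = 8p + 2q at each vertex:
  (0, 0): z = 0
  (6, 0): z = 48
  (2.833, 6.333): z = 35.33
  (1.5, 7): z = 26
  (0, 7): z = 14

The maximum is at (6, 0) with z = 48.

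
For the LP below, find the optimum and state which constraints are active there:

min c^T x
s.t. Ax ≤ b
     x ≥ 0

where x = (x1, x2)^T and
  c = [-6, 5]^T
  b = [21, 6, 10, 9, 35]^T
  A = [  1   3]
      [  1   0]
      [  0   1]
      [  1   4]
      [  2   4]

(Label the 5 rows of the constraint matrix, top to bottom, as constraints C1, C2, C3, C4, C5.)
Optimal: x1 = 6, x2 = 0
Slack at optimum:
  C1: slack = 15
  C2: slack = 0 (binding)
  C3: slack = 10
  C4: slack = 3
  C5: slack = 23
  x1 ≥ 0: x1 = 6
  x2 ≥ 0: x2 = 0 (binding)
Binding constraints: C2, x2 ≥ 0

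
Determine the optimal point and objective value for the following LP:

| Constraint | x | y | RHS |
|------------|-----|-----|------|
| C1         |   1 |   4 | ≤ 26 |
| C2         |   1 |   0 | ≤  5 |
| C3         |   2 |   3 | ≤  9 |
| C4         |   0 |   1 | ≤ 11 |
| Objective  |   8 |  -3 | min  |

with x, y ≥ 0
x = 0, y = 3, z = -9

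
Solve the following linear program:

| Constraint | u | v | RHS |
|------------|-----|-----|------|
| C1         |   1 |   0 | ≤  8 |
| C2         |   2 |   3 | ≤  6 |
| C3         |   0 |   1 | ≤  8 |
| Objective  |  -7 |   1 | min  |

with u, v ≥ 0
Each vertex is the intersection of two constraint boundaries that also satisfies all remaining constraints:
  u = 0 and v = 0 → (0, 0)
  2u + 3v = 6 and v = 0 → (3, 0)
  2u + 3v = 6 and u = 0 → (0, 2)

Evaluating z = -7u + v at each vertex:
  (0, 0): z = 0
  (3, 0): z = -21
  (0, 2): z = 2

The minimum is at (3, 0) with z = -21.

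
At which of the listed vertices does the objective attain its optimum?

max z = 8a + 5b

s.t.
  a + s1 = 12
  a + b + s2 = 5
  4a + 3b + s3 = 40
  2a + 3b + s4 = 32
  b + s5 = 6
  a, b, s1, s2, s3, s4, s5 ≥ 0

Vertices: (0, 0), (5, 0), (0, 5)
Evaluating z = 8a + 5b at each vertex:
  (0, 0): z = 0
  (5, 0): z = 40
  (0, 5): z = 25

The largest value is z = 40, attained at (5, 0).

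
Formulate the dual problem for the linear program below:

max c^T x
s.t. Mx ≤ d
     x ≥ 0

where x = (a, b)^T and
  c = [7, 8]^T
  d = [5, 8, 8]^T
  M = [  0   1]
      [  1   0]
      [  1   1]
Minimize: z = 5y1 + 8y2 + 8y3

Subject to:
  C1: -y2 - y3 ≤ -7
  C2: -y1 - y3 ≤ -8
  y1, y2, y3 ≥ 0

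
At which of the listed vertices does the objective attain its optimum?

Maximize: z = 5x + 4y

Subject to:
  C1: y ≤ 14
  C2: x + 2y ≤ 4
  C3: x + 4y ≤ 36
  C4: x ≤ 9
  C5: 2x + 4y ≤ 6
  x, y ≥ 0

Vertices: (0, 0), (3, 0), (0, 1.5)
(3, 0) with z = 15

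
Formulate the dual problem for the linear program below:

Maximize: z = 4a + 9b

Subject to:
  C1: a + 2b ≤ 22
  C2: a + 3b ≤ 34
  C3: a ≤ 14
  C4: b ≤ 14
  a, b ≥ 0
Minimize: z = 22y1 + 34y2 + 14y3 + 14y4

Subject to:
  C1: -y1 - y2 - y3 ≤ -4
  C2: -2y1 - 3y2 - y4 ≤ -9
  y1, y2, y3, y4 ≥ 0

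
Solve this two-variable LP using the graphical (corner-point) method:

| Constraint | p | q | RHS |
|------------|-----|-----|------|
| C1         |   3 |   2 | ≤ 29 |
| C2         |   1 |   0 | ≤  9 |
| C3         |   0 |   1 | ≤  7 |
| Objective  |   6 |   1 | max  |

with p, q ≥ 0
p = 9, q = 1, z = 55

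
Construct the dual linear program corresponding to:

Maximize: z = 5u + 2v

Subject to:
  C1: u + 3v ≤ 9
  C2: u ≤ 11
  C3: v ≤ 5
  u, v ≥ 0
Minimize: z = 9y1 + 11y2 + 5y3

Subject to:
  C1: -y1 - y2 ≤ -5
  C2: -3y1 - y3 ≤ -2
  y1, y2, y3 ≥ 0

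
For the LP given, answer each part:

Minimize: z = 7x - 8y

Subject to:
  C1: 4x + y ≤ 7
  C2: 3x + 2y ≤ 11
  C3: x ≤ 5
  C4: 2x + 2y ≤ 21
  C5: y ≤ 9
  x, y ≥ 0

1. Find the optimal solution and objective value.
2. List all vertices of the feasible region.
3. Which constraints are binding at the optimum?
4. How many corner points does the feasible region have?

1. x = 0, y = 5.5, z = -44
2. (0, 0), (1.75, 0), (0.6, 4.6), (0, 5.5)
3. C2, x ≥ 0
4. 4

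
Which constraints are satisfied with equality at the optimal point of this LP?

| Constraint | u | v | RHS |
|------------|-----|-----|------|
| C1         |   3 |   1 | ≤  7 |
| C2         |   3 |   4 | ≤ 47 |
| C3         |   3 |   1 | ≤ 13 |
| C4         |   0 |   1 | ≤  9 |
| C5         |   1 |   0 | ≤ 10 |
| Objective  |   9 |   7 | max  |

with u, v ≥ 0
Optimal: u = 0, v = 7
Binding: C1, u ≥ 0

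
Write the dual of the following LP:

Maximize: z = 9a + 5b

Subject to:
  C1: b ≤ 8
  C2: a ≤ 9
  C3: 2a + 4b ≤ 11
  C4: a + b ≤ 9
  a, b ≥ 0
Minimize: z = 8y1 + 9y2 + 11y3 + 9y4

Subject to:
  C1: -y2 - 2y3 - y4 ≤ -9
  C2: -y1 - 4y3 - y4 ≤ -5
  y1, y2, y3, y4 ≥ 0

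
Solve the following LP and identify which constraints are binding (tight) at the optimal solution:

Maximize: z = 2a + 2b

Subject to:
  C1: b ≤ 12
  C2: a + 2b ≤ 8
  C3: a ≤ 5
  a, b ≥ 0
Optimal: a = 5, b = 1.5
Binding: C2, C3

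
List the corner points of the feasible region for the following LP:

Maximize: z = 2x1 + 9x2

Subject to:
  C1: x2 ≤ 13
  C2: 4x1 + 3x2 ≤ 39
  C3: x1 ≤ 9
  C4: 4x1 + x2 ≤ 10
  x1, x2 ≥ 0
Each vertex is the intersection of two constraint boundaries that also satisfies all remaining constraints:
  x1 = 0 and x2 = 0 → (0, 0)
  4x1 + x2 = 10 and x2 = 0 → (2.5, 0)
  4x1 + x2 = 10 and x1 = 0 → (0, 10)

Vertices: (0, 0), (2.5, 0), (0, 10)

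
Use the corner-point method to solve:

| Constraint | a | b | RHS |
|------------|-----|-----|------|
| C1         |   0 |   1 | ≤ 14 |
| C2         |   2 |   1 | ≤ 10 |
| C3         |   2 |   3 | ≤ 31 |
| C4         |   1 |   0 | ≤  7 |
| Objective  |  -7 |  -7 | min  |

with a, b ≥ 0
Each vertex is the intersection of two constraint boundaries that also satisfies all remaining constraints:
  a = 0 and b = 0 → (0, 0)
  2a + b = 10 and b = 0 → (5, 0)
  2a + b = 10 and a = 0 → (0, 10)

Evaluating z = -7a - 7b at each vertex:
  (0, 0): z = 0
  (5, 0): z = -35
  (0, 10): z = -70

The minimum is at (0, 10) with z = -70.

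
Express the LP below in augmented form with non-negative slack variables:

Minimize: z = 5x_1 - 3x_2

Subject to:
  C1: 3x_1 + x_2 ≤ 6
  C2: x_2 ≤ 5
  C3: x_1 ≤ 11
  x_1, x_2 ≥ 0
min z = 5x_1 - 3x_2

s.t.
  3x_1 + x_2 + s1 = 6
  x_2 + s2 = 5
  x_1 + s3 = 11
  x_1, x_2, s1, s2, s3 ≥ 0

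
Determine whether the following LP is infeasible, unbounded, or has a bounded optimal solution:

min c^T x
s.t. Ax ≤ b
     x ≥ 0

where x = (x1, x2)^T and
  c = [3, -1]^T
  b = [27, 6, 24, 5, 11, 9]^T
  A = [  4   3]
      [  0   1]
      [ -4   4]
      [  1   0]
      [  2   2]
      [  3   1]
The point (0, 5.5) satisfies every constraint, so the LP is feasible; the constraints give x1 ≤ 5 and x2 ≤ 6, which with x1, x2 ≥ 0 keep the feasible region inside a bounded box. A feasible, bounded LP attains a finite optimum at a vertex.

The LP has an optimal solution: (0, 5.5) with z = -5.5.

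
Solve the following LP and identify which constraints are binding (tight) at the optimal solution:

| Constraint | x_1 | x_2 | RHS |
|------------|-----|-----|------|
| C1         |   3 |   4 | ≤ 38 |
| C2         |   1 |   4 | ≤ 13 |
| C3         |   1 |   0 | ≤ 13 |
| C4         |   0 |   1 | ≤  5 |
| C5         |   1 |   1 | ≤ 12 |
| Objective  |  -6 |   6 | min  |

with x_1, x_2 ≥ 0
Optimal: x_1 = 12, x_2 = 0
Slack at optimum:
  C1: slack = 2
  C2: slack = 1
  C3: slack = 1
  C4: slack = 5
  C5: slack = 0 (binding)
  x_1 ≥ 0: x_1 = 12
  x_2 ≥ 0: x_2 = 0 (binding)
Binding constraints: C5, x_2 ≥ 0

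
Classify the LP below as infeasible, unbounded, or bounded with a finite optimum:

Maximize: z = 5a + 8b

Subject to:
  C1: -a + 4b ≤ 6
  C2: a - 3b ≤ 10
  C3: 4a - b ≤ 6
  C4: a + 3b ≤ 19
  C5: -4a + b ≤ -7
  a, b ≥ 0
C3 requires 4a - b ≤ 6, while C5 (-4a + b ≤ -7) is equivalent to 4a - b ≥ 7. Together they would need 7 ≤ 4a - b ≤ 6, which is impossible since 7 > 6. No point satisfies all constraints.

The feasible region is empty; the LP is infeasible.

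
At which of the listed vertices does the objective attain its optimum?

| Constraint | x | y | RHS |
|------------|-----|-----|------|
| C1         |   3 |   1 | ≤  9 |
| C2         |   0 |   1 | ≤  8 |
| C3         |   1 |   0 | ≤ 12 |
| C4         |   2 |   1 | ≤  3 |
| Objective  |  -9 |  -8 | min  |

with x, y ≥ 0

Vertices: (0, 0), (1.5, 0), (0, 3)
Evaluating z = -9x - 8y at each vertex:
  (0, 0): z = 0
  (1.5, 0): z = -13.5
  (0, 3): z = -24

The smallest value is z = -24, attained at (0, 3).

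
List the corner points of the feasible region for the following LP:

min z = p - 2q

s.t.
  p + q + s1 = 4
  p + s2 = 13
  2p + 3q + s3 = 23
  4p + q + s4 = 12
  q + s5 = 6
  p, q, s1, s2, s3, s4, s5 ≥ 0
Each vertex is the intersection of two constraint boundaries that also satisfies all remaining constraints:
  p = 0 and q = 0 → (0, 0)
  4p + q = 12 and q = 0 → (3, 0)
  p + q = 4 and 4p + q = 12 → (2.667, 1.333)
  p + q = 4 and p = 0 → (0, 4)

Vertices: (0, 0), (3, 0), (2.667, 1.333), (0, 4)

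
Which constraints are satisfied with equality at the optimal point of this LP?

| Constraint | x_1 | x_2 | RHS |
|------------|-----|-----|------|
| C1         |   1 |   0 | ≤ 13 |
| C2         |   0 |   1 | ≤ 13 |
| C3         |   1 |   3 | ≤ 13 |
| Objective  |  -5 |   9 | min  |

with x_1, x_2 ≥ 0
Optimal: x_1 = 13, x_2 = 0
Slack at optimum:
  C1: slack = 0 (binding)
  C2: slack = 13
  C3: slack = 0 (binding)
  x_1 ≥ 0: x_1 = 13
  x_2 ≥ 0: x_2 = 0 (binding)
Binding constraints: C1, C3, x_2 ≥ 0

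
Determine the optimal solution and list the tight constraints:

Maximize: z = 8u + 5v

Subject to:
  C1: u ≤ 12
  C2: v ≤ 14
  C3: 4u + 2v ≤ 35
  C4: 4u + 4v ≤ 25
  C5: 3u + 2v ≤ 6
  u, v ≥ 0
Optimal: u = 2, v = 0
Slack at optimum:
  C1: slack = 10
  C2: slack = 14
  C3: slack = 27
  C4: slack = 17
  C5: slack = 0 (binding)
  u ≥ 0: u = 2
  v ≥ 0: v = 0 (binding)
Binding constraints: C5, v ≥ 0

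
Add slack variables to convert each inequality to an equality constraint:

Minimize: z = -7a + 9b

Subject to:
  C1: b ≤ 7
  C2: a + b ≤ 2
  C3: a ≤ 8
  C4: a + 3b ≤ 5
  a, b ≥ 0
min z = -7a + 9b

s.t.
  b + s1 = 7
  a + b + s2 = 2
  a + s3 = 8
  a + 3b + s4 = 5
  a, b, s1, s2, s3, s4 ≥ 0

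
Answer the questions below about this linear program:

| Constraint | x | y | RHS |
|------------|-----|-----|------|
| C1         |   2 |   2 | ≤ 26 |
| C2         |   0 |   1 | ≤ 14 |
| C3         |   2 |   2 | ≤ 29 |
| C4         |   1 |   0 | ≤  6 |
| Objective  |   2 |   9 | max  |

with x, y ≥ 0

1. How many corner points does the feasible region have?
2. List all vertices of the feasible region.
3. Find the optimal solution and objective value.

1. 4
2. (0, 0), (6, 0), (6, 7), (0, 13)
3. x = 0, y = 13, z = 117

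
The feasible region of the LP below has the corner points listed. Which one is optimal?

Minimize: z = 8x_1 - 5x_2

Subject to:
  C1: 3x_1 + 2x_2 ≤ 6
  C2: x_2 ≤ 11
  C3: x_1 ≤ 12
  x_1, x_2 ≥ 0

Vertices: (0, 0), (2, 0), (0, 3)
(0, 3) with z = -15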